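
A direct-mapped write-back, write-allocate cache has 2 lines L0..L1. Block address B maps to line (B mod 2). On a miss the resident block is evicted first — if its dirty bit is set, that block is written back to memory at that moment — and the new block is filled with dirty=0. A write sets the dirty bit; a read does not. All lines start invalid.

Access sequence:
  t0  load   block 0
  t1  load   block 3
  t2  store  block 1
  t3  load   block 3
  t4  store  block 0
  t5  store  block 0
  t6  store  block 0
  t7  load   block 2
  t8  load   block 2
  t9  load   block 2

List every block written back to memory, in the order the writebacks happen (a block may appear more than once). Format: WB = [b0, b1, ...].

  0 | R B0 → L0 miss [-]
  1 | R B3 → L1 miss [-]
  2 | W B1 → L1 miss [D]
  3 | R B3 → L1 miss wb→B1 [-]
  4 | W B0 → L0 hit [D]
  5 | W B0 → L0 hit [D]
  6 | W B0 → L0 hit [D]
  7 | R B2 → L0 miss wb→B0 [-]
  8 | R B2 → L0 hit [-]
  9 | R B2 → L0 hit [-]

WB = [1, 0]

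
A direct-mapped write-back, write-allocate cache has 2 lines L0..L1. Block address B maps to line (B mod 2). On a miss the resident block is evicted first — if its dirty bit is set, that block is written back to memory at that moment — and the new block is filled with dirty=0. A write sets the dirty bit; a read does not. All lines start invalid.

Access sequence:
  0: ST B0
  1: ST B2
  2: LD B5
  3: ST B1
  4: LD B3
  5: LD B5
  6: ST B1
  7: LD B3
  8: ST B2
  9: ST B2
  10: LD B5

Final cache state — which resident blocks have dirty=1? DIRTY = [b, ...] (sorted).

DIRTY = [2]

0: W B0 → L0 miss [D]
1: W B2 → L0 miss wb→B0 [D]
2: R B5 → L1 miss [-]
3: W B1 → L1 miss [D]
4: R B3 → L1 miss wb→B1 [-]
5: R B5 → L1 miss [-]
6: W B1 → L1 miss [D]
7: R B3 → L1 miss wb→B1 [-]
8: W B2 → L0 hit [D]
9: W B2 → L0 hit [D]
10: R B5 → L1 miss [-]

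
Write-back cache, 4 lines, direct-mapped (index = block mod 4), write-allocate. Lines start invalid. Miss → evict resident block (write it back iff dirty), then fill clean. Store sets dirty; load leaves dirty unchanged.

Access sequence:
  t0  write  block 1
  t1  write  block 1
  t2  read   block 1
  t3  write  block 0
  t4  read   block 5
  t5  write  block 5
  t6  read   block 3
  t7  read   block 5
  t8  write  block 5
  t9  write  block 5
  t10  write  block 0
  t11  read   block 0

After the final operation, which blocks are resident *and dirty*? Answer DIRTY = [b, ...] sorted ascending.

DIRTY = [0, 5]

  0 | W B1 → L1 miss [D]
  1 | W B1 → L1 hit [D]
  2 | R B1 → L1 hit [D]
  3 | W B0 → L0 miss [D]
  4 | R B5 → L1 miss wb→B1 [-]
  5 | W B5 → L1 hit [D]
  6 | R B3 → L3 miss [-]
  7 | R B5 → L1 hit [D]
  8 | W B5 → L1 hit [D]
  9 | W B5 → L1 hit [D]
  10 | W B0 → L0 hit [D]
  11 | R B0 → L0 hit [D]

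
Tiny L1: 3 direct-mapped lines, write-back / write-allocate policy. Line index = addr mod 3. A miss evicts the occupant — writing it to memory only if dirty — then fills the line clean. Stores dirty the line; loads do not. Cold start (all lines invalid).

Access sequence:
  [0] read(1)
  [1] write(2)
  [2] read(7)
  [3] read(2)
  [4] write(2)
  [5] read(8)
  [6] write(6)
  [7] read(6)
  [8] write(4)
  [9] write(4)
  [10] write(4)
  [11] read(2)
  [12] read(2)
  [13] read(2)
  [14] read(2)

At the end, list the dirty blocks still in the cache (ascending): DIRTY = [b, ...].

DIRTY = [4, 6]

0: R B1 -> L1 miss  d=-]
1: W B2 -> L2 miss  d=D]
2: R B7 -> L1 miss  d=-]
3: R B2 -> L2 hit  d=D]
4: W B2 -> L2 hit  d=D]
5: R B8 -> L2 miss wb->B2  d=-]
6: W B6 -> L0 miss  d=D]
7: R B6 -> L0 hit  d=D]
8: W B4 -> L1 miss  d=D]
9: W B4 -> L1 hit  d=D]
10: W B4 -> L1 hit  d=D]
11: R B2 -> L2 miss  d=-]
12: R B2 -> L2 hit  d=-]
13: R B2 -> L2 hit  d=-]
14: R B2 -> L2 hit  d=-]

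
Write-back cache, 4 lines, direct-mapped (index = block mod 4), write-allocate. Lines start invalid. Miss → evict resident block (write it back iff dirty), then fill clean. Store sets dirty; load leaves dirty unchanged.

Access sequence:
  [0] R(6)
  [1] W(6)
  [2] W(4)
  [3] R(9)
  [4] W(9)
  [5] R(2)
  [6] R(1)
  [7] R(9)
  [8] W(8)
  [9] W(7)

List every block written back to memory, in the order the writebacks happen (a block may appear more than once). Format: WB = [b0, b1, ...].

WB = [6, 9, 4]

  0 | R B6 → L2 miss [-]
  1 | W B6 → L2 hit [D]
  2 | W B4 → L0 miss [D]
  3 | R B9 → L1 miss [-]
  4 | W B9 → L1 hit [D]
  5 | R B2 → L2 miss wb→B6 [-]
  6 | R B1 → L1 miss wb→B9 [-]
  7 | R B9 → L1 miss [-]
  8 | W B8 → L0 miss wb→B4 [D]
  9 | W B7 → L3 miss [D]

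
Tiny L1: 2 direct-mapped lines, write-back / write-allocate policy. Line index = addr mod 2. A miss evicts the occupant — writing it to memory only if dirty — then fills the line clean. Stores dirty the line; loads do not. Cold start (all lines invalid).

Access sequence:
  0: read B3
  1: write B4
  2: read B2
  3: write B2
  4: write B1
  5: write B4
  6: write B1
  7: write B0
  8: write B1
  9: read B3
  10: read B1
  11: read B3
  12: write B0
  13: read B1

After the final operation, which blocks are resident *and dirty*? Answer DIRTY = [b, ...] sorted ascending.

0: R B3 → L1 miss [-]
1: W B4 → L0 miss [D]
2: R B2 → L0 miss wb→B4 [-]
3: W B2 → L0 hit [D]
4: W B1 → L1 miss [D]
5: W B4 → L0 miss wb→B2 [D]
6: W B1 → L1 hit [D]
7: W B0 → L0 miss wb→B4 [D]
8: W B1 → L1 hit [D]
9: R B3 → L1 miss wb→B1 [-]
10: R B1 → L1 miss [-]
11: R B3 → L1 miss [-]
12: W B0 → L0 hit [D]
13: R B1 → L1 miss [-]

DIRTY = [0]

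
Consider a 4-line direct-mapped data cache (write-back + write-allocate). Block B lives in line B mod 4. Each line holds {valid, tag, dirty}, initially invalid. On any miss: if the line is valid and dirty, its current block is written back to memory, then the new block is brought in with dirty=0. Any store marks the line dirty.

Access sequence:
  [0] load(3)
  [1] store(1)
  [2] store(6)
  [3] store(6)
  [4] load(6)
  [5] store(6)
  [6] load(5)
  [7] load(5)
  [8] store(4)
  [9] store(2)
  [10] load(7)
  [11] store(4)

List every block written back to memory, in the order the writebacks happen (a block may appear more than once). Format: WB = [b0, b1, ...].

0: R B3 -> L3 miss  d=-]
1: W B1 -> L1 miss  d=D]
2: W B6 -> L2 miss  d=D]
3: W B6 -> L2 hit  d=D]
4: R B6 -> L2 hit  d=D]
5: W B6 -> L2 hit  d=D]
6: R B5 -> L1 miss wb->B1  d=-]
7: R B5 -> L1 hit  d=-]
8: W B4 -> L0 miss  d=D]
9: W B2 -> L2 miss wb->B6  d=D]
10: R B7 -> L3 miss  d=-]
11: W B4 -> L0 hit  d=D]

WB = [1, 6]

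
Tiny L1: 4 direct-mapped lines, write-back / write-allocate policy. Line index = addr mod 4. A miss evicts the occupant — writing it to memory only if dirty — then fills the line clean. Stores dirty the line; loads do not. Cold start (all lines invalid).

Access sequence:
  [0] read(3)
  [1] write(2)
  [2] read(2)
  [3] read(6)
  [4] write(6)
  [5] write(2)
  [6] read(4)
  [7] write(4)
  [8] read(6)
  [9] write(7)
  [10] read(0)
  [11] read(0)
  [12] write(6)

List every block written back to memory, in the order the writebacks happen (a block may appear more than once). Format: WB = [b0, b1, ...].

0: R B3 → L3 miss [-]
1: W B2 → L2 miss [D]
2: R B2 → L2 hit [D]
3: R B6 → L2 miss wb→B2 [-]
4: W B6 → L2 hit [D]
5: W B2 → L2 miss wb→B6 [D]
6: R B4 → L0 miss [-]
7: W B4 → L0 hit [D]
8: R B6 → L2 miss wb→B2 [-]
9: W B7 → L3 miss [D]
10: R B0 → L0 miss wb→B4 [-]
11: R B0 → L0 hit [-]
12: W B6 → L2 hit [D]

WB = [2, 6, 2, 4]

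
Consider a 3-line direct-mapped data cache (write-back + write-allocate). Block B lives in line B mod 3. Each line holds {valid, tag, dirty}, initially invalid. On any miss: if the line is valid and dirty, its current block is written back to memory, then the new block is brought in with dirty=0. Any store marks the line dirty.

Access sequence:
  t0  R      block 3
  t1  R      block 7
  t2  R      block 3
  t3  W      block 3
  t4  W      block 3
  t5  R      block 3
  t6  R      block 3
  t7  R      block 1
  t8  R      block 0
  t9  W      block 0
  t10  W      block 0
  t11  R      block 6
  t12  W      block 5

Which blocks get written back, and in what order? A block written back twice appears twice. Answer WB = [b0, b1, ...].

WB = [3, 0]

0: R B3 -> L0 miss  d=-]
1: R B7 -> L1 miss  d=-]
2: R B3 -> L0 hit  d=-]
3: W B3 -> L0 hit  d=D]
4: W B3 -> L0 hit  d=D]
5: R B3 -> L0 hit  d=D]
6: R B3 -> L0 hit  d=D]
7: R B1 -> L1 miss  d=-]
8: R B0 -> L0 miss wb->B3  d=-]
9: W B0 -> L0 hit  d=D]
10: W B0 -> L0 hit  d=D]
11: R B6 -> L0 miss wb->B0  d=-]
12: W B5 -> L2 miss  d=D]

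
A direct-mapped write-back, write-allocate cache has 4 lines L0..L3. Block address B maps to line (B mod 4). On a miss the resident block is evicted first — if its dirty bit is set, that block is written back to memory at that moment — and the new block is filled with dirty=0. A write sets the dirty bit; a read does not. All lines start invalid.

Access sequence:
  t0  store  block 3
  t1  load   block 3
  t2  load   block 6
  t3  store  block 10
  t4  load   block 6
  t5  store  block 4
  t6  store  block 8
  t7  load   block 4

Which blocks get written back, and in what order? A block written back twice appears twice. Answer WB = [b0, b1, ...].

WB = [10, 4, 8]

0: W B3 -> L3 miss  d=D]
1: R B3 -> L3 hit  d=D]
2: R B6 -> L2 miss  d=-]
3: W B10 -> L2 miss  d=D]
4: R B6 -> L2 miss wb->B10  d=-]
5: W B4 -> L0 miss  d=D]
6: W B8 -> L0 miss wb->B4  d=D]
7: R B4 -> L0 miss wb->B8  d=-]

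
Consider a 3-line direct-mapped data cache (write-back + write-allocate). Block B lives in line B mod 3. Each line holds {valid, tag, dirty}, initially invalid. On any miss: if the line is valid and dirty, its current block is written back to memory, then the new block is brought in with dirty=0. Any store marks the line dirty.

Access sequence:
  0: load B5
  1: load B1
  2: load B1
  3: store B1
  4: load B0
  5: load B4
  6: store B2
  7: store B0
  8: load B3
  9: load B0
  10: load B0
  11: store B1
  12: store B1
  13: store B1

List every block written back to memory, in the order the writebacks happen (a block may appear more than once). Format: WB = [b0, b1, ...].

WB = [1, 0]

0: R B5 -> L2 miss  d=-]
1: R B1 -> L1 miss  d=-]
2: R B1 -> L1 hit  d=-]
3: W B1 -> L1 hit  d=D]
4: R B0 -> L0 miss  d=-]
5: R B4 -> L1 miss wb->B1  d=-]
6: W B2 -> L2 miss  d=D]
7: W B0 -> L0 hit  d=D]
8: R B3 -> L0 miss wb->B0  d=-]
9: R B0 -> L0 miss  d=-]
10: R B0 -> L0 hit  d=-]
11: W B1 -> L1 miss  d=D]
12: W B1 -> L1 hit  d=D]
13: W B1 -> L1 hit  d=D]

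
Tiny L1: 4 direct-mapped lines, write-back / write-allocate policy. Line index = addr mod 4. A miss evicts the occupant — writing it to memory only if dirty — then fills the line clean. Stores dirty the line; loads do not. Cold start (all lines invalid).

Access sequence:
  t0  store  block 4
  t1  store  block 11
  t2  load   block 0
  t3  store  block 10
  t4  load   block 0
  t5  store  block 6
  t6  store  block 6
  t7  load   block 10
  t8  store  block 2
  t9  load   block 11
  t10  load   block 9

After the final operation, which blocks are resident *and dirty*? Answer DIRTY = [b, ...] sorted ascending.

0: W B4 -> L0 miss  d=D]
1: W B11 -> L3 miss  d=D]
2: R B0 -> L0 miss wb->B4  d=-]
3: W B10 -> L2 miss  d=D]
4: R B0 -> L0 hit  d=-]
5: W B6 -> L2 miss wb->B10  d=D]
6: W B6 -> L2 hit  d=D]
7: R B10 -> L2 miss wb->B6  d=-]
8: W B2 -> L2 miss  d=D]
9: R B11 -> L3 hit  d=D]
10: R B9 -> L1 miss  d=-]

DIRTY = [2, 11]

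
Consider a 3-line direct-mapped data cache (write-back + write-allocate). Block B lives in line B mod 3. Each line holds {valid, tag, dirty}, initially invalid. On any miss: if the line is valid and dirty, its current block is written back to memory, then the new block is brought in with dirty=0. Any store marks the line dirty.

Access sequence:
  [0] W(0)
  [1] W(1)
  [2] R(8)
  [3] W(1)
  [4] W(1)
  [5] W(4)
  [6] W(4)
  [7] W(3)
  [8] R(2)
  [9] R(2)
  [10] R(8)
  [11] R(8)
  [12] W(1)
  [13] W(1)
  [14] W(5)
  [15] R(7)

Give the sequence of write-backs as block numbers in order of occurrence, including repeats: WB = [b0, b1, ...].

0: W B0 → L0 miss [D]
1: W B1 → L1 miss [D]
2: R B8 → L2 miss [-]
3: W B1 → L1 hit [D]
4: W B1 → L1 hit [D]
5: W B4 → L1 miss wb→B1 [D]
6: W B4 → L1 hit [D]
7: W B3 → L0 miss wb→B0 [D]
8: R B2 → L2 miss [-]
9: R B2 → L2 hit [-]
10: R B8 → L2 miss [-]
11: R B8 → L2 hit [-]
12: W B1 → L1 miss wb→B4 [D]
13: W B1 → L1 hit [D]
14: W B5 → L2 miss [D]
15: R B7 → L1 miss wb→B1 [-]

WB = [1, 0, 4, 1]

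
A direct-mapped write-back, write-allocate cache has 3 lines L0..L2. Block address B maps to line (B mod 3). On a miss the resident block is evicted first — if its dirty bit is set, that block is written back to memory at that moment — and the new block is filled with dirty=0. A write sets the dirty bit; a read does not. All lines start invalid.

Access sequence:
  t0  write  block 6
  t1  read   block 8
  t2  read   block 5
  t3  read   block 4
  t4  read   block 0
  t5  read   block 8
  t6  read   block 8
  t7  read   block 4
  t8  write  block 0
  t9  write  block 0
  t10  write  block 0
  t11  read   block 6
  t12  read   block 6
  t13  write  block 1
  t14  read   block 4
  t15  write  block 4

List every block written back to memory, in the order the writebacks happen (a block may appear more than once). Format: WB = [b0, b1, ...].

WB = [6, 0, 1]

0: W B6 → L0 miss [D]
1: R B8 → L2 miss [-]
2: R B5 → L2 miss [-]
3: R B4 → L1 miss [-]
4: R B0 → L0 miss wb→B6 [-]
5: R B8 → L2 miss [-]
6: R B8 → L2 hit [-]
7: R B4 → L1 hit [-]
8: W B0 → L0 hit [D]
9: W B0 → L0 hit [D]
10: W B0 → L0 hit [D]
11: R B6 → L0 miss wb→B0 [-]
12: R B6 → L0 hit [-]
13: W B1 → L1 miss [D]
14: R B4 → L1 miss wb→B1 [-]
15: W B4 → L1 hit [D]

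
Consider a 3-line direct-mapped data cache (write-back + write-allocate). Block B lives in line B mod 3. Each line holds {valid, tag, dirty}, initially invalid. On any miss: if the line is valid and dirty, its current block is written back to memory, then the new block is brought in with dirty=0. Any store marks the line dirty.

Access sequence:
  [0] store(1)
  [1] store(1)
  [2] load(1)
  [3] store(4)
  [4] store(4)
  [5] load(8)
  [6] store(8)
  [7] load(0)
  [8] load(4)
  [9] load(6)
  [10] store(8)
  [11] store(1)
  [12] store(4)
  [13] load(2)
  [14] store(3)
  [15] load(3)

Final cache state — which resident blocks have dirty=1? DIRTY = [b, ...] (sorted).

DIRTY = [3, 4]

0: W B1 → L1 miss [D]
1: W B1 → L1 hit [D]
2: R B1 → L1 hit [D]
3: W B4 → L1 miss wb→B1 [D]
4: W B4 → L1 hit [D]
5: R B8 → L2 miss [-]
6: W B8 → L2 hit [D]
7: R B0 → L0 miss [-]
8: R B4 → L1 hit [D]
9: R B6 → L0 miss [-]
10: W B8 → L2 hit [D]
11: W B1 → L1 miss wb→B4 [D]
12: W B4 → L1 miss wb→B1 [D]
13: R B2 → L2 miss wb→B8 [-]
14: W B3 → L0 miss [D]
15: R B3 → L0 hit [D]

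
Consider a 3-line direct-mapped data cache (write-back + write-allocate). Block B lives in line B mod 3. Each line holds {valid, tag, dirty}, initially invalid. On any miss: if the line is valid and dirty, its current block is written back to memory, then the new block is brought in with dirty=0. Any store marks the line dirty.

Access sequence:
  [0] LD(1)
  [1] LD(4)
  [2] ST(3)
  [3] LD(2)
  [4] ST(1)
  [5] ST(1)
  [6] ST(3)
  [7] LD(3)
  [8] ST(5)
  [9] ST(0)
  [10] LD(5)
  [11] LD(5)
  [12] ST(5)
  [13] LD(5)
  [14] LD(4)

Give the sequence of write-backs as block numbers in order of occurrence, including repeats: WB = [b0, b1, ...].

WB = [3, 1]

0: R B1 → L1 miss [-]
1: R B4 → L1 miss [-]
2: W B3 → L0 miss [D]
3: R B2 → L2 miss [-]
4: W B1 → L1 miss [D]
5: W B1 → L1 hit [D]
6: W B3 → L0 hit [D]
7: R B3 → L0 hit [D]
8: W B5 → L2 miss [D]
9: W B0 → L0 miss wb→B3 [D]
10: R B5 → L2 hit [D]
11: R B5 → L2 hit [D]
12: W B5 → L2 hit [D]
13: R B5 → L2 hit [D]
14: R B4 → L1 miss wb→B1 [-]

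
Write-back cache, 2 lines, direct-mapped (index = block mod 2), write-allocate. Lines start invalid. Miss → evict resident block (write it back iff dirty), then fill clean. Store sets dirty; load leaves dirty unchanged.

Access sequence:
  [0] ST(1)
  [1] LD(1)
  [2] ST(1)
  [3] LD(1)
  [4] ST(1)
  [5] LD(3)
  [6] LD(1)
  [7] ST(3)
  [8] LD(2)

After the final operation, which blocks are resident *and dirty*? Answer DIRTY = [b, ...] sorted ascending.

DIRTY = [3]

  0 | W B1 → L1 miss [D]
  1 | R B1 → L1 hit [D]
  2 | W B1 → L1 hit [D]
  3 | R B1 → L1 hit [D]
  4 | W B1 → L1 hit [D]
  5 | R B3 → L1 miss wb→B1 [-]
  6 | R B1 → L1 miss [-]
  7 | W B3 → L1 miss [D]
  8 | R B2 → L0 miss [-]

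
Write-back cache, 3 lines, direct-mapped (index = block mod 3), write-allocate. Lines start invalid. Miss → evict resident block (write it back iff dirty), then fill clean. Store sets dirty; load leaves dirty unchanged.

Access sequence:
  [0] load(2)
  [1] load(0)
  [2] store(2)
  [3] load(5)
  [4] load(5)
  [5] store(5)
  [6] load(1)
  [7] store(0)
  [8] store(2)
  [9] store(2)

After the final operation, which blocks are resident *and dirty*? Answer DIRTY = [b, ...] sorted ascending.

DIRTY = [0, 2]

0: R B2 -> L2 miss  d=-]
1: R B0 -> L0 miss  d=-]
2: W B2 -> L2 hit  d=D]
3: R B5 -> L2 miss wb->B2  d=-]
4: R B5 -> L2 hit  d=-]
5: W B5 -> L2 hit  d=D]
6: R B1 -> L1 miss  d=-]
7: W B0 -> L0 hit  d=D]
8: W B2 -> L2 miss wb->B5  d=D]
9: W B2 -> L2 hit  d=D]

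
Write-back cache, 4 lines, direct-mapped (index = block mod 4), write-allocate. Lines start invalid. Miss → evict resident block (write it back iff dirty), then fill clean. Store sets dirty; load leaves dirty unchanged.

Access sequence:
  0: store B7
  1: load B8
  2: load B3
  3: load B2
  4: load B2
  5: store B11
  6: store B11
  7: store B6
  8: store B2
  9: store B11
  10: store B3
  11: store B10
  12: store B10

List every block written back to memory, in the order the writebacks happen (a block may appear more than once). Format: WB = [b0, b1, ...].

  0 | W B7 → L3 miss [D]
  1 | R B8 → L0 miss [-]
  2 | R B3 → L3 miss wb→B7 [-]
  3 | R B2 → L2 miss [-]
  4 | R B2 → L2 hit [-]
  5 | W B11 → L3 miss [D]
  6 | W B11 → L3 hit [D]
  7 | W B6 → L2 miss [D]
  8 | W B2 → L2 miss wb→B6 [D]
  9 | W B11 → L3 hit [D]
  10 | W B3 → L3 miss wb→B11 [D]
  11 | W B10 → L2 miss wb→B2 [D]
  12 | W B10 → L2 hit [D]

WB = [7, 6, 11, 2]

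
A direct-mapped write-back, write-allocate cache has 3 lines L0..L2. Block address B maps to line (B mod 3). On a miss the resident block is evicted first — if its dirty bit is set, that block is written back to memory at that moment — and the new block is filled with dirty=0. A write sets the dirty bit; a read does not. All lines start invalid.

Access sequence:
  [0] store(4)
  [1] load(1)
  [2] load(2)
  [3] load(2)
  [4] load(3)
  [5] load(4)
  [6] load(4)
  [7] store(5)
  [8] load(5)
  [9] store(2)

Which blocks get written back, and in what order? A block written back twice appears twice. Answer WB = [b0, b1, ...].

  0 | W B4 → L1 miss [D]
  1 | R B1 → L1 miss wb→B4 [-]
  2 | R B2 → L2 miss [-]
  3 | R B2 → L2 hit [-]
  4 | R B3 → L0 miss [-]
  5 | R B4 → L1 miss [-]
  6 | R B4 → L1 hit [-]
  7 | W B5 → L2 miss [D]
  8 | R B5 → L2 hit [D]
  9 | W B2 → L2 miss wb→B5 [D]

WB = [4, 5]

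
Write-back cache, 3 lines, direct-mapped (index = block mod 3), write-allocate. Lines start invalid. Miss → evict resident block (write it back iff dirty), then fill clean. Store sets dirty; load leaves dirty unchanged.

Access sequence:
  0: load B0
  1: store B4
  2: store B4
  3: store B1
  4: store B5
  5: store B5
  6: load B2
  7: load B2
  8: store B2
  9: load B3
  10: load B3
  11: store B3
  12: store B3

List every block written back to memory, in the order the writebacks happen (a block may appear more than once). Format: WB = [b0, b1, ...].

WB = [4, 5]

0: R B0 -> L0 miss  d=-]
1: W B4 -> L1 miss  d=D]
2: W B4 -> L1 hit  d=D]
3: W B1 -> L1 miss wb->B4  d=D]
4: W B5 -> L2 miss  d=D]
5: W B5 -> L2 hit  d=D]
6: R B2 -> L2 miss wb->B5  d=-]
7: R B2 -> L2 hit  d=-]
8: W B2 -> L2 hit  d=D]
9: R B3 -> L0 miss  d=-]
10: R B3 -> L0 hit  d=-]
11: W B3 -> L0 hit  d=D]
12: W B3 -> L0 hit  d=D]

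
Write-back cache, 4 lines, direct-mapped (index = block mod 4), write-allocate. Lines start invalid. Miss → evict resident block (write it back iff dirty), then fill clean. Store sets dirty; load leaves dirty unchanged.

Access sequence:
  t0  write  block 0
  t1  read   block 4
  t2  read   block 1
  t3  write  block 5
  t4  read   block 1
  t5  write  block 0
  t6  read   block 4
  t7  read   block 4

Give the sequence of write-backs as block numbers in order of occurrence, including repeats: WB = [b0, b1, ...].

0: W B0 -> L0 miss  d=D]
1: R B4 -> L0 miss wb->B0  d=-]
2: R B1 -> L1 miss  d=-]
3: W B5 -> L1 miss  d=D]
4: R B1 -> L1 miss wb->B5  d=-]
5: W B0 -> L0 miss  d=D]
6: R B4 -> L0 miss wb->B0  d=-]
7: R B4 -> L0 hit  d=-]

WB = [0, 5, 0]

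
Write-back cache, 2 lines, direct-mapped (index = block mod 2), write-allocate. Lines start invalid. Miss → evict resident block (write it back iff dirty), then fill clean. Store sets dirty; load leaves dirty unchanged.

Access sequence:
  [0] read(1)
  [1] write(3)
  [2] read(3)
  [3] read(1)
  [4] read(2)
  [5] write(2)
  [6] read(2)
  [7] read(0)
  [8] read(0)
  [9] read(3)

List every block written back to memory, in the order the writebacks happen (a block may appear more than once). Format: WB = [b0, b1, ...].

WB = [3, 2]

0: R B1 -> L1 miss  d=-]
1: W B3 -> L1 miss  d=D]
2: R B3 -> L1 hit  d=D]
3: R B1 -> L1 miss wb->B3  d=-]
4: R B2 -> L0 miss  d=-]
5: W B2 -> L0 hit  d=D]
6: R B2 -> L0 hit  d=D]
7: R B0 -> L0 miss wb->B2  d=-]
8: R B0 -> L0 hit  d=-]
9: R B3 -> L1 miss  d=-]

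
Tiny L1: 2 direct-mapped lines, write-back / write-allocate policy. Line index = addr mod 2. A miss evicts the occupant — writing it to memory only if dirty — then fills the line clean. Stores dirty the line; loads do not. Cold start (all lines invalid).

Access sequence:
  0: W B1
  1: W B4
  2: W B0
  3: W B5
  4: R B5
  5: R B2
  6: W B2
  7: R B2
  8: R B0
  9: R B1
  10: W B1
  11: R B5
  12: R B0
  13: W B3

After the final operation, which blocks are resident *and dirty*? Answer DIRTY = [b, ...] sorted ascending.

  0 | W B1 → L1 miss [D]
  1 | W B4 → L0 miss [D]
  2 | W B0 → L0 miss wb→B4 [D]
  3 | W B5 → L1 miss wb→B1 [D]
  4 | R B5 → L1 hit [D]
  5 | R B2 → L0 miss wb→B0 [-]
  6 | W B2 → L0 hit [D]
  7 | R B2 → L0 hit [D]
  8 | R B0 → L0 miss wb→B2 [-]
  9 | R B1 → L1 miss wb→B5 [-]
  10 | W B1 → L1 hit [D]
  11 | R B5 → L1 miss wb→B1 [-]
  12 | R B0 → L0 hit [-]
  13 | W B3 → L1 miss [D]

DIRTY = [3]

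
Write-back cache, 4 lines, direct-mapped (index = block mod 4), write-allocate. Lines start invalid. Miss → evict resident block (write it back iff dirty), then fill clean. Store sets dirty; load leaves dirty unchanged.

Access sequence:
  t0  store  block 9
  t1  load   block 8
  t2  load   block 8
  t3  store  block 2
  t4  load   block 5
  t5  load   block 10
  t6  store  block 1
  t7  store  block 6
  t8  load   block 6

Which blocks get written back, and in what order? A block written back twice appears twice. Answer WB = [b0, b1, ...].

0: W B9 -> L1 miss  d=D]
1: R B8 -> L0 miss  d=-]
2: R B8 -> L0 hit  d=-]
3: W B2 -> L2 miss  d=D]
4: R B5 -> L1 miss wb->B9  d=-]
5: R B10 -> L2 miss wb->B2  d=-]
6: W B1 -> L1 miss  d=D]
7: W B6 -> L2 miss  d=D]
8: R B6 -> L2 hit  d=D]

WB = [9, 2]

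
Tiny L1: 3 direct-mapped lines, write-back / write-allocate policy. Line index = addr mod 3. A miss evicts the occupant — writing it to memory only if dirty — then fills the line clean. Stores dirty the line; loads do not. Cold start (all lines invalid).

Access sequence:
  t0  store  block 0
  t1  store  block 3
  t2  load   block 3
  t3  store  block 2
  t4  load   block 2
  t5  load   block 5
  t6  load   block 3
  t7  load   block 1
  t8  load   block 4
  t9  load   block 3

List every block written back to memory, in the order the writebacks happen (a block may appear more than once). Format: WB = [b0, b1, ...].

0: W B0 -> L0 miss  d=D]
1: W B3 -> L0 miss wb->B0  d=D]
2: R B3 -> L0 hit  d=D]
3: W B2 -> L2 miss  d=D]
4: R B2 -> L2 hit  d=D]
5: R B5 -> L2 miss wb->B2  d=-]
6: R B3 -> L0 hit  d=D]
7: R B1 -> L1 miss  d=-]
8: R B4 -> L1 miss  d=-]
9: R B3 -> L0 hit  d=D]

WB = [0, 2]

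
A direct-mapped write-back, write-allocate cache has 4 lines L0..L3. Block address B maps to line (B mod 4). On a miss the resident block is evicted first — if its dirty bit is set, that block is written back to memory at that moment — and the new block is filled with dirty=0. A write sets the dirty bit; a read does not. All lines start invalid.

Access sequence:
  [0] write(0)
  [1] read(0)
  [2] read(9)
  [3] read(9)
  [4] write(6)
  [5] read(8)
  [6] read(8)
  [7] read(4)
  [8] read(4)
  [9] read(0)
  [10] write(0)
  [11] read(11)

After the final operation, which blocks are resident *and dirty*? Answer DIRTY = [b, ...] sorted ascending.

DIRTY = [0, 6]

  0 | W B0 → L0 miss [D]
  1 | R B0 → L0 hit [D]
  2 | R B9 → L1 miss [-]
  3 | R B9 → L1 hit [-]
  4 | W B6 → L2 miss [D]
  5 | R B8 → L0 miss wb→B0 [-]
  6 | R B8 → L0 hit [-]
  7 | R B4 → L0 miss [-]
  8 | R B4 → L0 hit [-]
  9 | R B0 → L0 miss [-]
  10 | W B0 → L0 hit [D]
  11 | R B11 → L3 miss [-]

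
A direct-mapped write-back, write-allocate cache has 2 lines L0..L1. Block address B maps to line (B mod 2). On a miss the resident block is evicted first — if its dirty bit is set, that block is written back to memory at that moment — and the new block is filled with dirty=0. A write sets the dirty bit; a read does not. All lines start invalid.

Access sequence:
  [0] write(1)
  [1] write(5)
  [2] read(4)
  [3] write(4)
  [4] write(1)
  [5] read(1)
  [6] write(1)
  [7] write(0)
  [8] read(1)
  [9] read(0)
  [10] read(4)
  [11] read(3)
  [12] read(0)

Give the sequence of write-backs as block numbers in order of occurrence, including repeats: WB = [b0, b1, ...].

WB = [1, 5, 4, 0, 1]

  0 | W B1 → L1 miss [D]
  1 | W B5 → L1 miss wb→B1 [D]
  2 | R B4 → L0 miss [-]
  3 | W B4 → L0 hit [D]
  4 | W B1 → L1 miss wb→B5 [D]
  5 | R B1 → L1 hit [D]
  6 | W B1 → L1 hit [D]
  7 | W B0 → L0 miss wb→B4 [D]
  8 | R B1 → L1 hit [D]
  9 | R B0 → L0 hit [D]
  10 | R B4 → L0 miss wb→B0 [-]
  11 | R B3 → L1 miss wb→B1 [-]
  12 | R B0 → L0 miss [-]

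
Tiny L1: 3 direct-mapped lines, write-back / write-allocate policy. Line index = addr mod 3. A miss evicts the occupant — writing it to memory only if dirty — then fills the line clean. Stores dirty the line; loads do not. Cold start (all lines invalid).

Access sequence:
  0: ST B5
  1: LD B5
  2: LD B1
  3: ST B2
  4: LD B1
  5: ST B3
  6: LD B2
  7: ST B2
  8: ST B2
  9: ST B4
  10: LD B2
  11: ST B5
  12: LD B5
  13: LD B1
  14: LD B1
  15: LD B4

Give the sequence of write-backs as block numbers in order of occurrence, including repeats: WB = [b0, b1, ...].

WB = [5, 2, 4]

  0 | W B5 → L2 miss [D]
  1 | R B5 → L2 hit [D]
  2 | R B1 → L1 miss [-]
  3 | W B2 → L2 miss wb→B5 [D]
  4 | R B1 → L1 hit [-]
  5 | W B3 → L0 miss [D]
  6 | R B2 → L2 hit [D]
  7 | W B2 → L2 hit [D]
  8 | W B2 → L2 hit [D]
  9 | W B4 → L1 miss [D]
  10 | R B2 → L2 hit [D]
  11 | W B5 → L2 miss wb→B2 [D]
  12 | R B5 → L2 hit [D]
  13 | R B1 → L1 miss wb→B4 [-]
  14 | R B1 → L1 hit [-]
  15 | R B4 → L1 miss [-]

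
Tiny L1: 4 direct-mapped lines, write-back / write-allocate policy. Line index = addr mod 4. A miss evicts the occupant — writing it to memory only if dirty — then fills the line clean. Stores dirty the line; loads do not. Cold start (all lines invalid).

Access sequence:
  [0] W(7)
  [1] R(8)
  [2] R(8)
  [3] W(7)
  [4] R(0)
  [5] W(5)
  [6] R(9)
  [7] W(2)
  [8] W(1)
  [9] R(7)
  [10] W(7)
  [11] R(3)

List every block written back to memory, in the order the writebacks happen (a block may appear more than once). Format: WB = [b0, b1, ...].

0: W B7 -> L3 miss  d=D]
1: R B8 -> L0 miss  d=-]
2: R B8 -> L0 hit  d=-]
3: W B7 -> L3 hit  d=D]
4: R B0 -> L0 miss  d=-]
5: W B5 -> L1 miss  d=D]
6: R B9 -> L1 miss wb->B5  d=-]
7: W B2 -> L2 miss  d=D]
8: W B1 -> L1 miss  d=D]
9: R B7 -> L3 hit  d=D]
10: W B7 -> L3 hit  d=D]
11: R B3 -> L3 miss wb->B7  d=-]

WB = [5, 7]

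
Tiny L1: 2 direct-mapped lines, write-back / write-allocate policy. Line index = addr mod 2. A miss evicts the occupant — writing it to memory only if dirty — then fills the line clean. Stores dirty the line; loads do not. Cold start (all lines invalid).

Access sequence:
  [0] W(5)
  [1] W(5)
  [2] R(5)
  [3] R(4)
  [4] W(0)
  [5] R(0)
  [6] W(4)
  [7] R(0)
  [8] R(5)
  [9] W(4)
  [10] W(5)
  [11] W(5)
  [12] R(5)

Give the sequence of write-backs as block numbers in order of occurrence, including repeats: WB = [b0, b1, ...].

WB = [0, 4]

  0 | W B5 → L1 miss [D]
  1 | W B5 → L1 hit [D]
  2 | R B5 → L1 hit [D]
  3 | R B4 → L0 miss [-]
  4 | W B0 → L0 miss [D]
  5 | R B0 → L0 hit [D]
  6 | W B4 → L0 miss wb→B0 [D]
  7 | R B0 → L0 miss wb→B4 [-]
  8 | R B5 → L1 hit [D]
  9 | W B4 → L0 miss [D]
  10 | W B5 → L1 hit [D]
  11 | W B5 → L1 hit [D]
  12 | R B5 → L1 hit [D]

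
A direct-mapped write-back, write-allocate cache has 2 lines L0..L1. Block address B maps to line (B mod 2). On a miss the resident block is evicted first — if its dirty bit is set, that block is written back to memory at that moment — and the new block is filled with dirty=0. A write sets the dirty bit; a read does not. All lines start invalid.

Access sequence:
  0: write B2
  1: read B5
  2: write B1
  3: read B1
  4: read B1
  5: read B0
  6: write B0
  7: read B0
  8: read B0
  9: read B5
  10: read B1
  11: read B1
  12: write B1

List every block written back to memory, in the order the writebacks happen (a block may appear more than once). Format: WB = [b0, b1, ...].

0: W B2 -> L0 miss  d=D]
1: R B5 -> L1 miss  d=-]
2: W B1 -> L1 miss  d=D]
3: R B1 -> L1 hit  d=D]
4: R B1 -> L1 hit  d=D]
5: R B0 -> L0 miss wb->B2  d=-]
6: W B0 -> L0 hit  d=D]
7: R B0 -> L0 hit  d=D]
8: R B0 -> L0 hit  d=D]
9: R B5 -> L1 miss wb->B1  d=-]
10: R B1 -> L1 miss  d=-]
11: R B1 -> L1 hit  d=-]
12: W B1 -> L1 hit  d=D]

WB = [2, 1]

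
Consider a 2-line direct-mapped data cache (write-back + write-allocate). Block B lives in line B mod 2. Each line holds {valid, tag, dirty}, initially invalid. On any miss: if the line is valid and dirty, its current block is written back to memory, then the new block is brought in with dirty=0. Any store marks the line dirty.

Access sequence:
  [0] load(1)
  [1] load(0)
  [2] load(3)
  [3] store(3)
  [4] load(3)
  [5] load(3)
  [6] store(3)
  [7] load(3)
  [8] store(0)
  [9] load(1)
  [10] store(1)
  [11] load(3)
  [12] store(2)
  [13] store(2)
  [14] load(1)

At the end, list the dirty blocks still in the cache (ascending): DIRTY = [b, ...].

DIRTY = [2]

0: R B1 → L1 miss [-]
1: R B0 → L0 miss [-]
2: R B3 → L1 miss [-]
3: W B3 → L1 hit [D]
4: R B3 → L1 hit [D]
5: R B3 → L1 hit [D]
6: W B3 → L1 hit [D]
7: R B3 → L1 hit [D]
8: W B0 → L0 hit [D]
9: R B1 → L1 miss wb→B3 [-]
10: W B1 → L1 hit [D]
11: R B3 → L1 miss wb→B1 [-]
12: W B2 → L0 miss wb→B0 [D]
13: W B2 → L0 hit [D]
14: R B1 → L1 miss [-]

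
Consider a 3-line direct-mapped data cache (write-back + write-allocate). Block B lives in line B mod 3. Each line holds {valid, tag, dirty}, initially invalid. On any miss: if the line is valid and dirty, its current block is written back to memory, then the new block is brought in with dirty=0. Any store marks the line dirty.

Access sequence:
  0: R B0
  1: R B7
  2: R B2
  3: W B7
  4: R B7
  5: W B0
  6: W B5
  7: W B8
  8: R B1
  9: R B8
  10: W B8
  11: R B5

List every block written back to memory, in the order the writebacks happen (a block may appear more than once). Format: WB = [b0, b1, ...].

0: R B0 -> L0 miss  d=-]
1: R B7 -> L1 miss  d=-]
2: R B2 -> L2 miss  d=-]
3: W B7 -> L1 hit  d=D]
4: R B7 -> L1 hit  d=D]
5: W B0 -> L0 hit  d=D]
6: W B5 -> L2 miss  d=D]
7: W B8 -> L2 miss wb->B5  d=D]
8: R B1 -> L1 miss wb->B7  d=-]
9: R B8 -> L2 hit  d=D]
10: W B8 -> L2 hit  d=D]
11: R B5 -> L2 miss wb->B8  d=-]

WB = [5, 7, 8]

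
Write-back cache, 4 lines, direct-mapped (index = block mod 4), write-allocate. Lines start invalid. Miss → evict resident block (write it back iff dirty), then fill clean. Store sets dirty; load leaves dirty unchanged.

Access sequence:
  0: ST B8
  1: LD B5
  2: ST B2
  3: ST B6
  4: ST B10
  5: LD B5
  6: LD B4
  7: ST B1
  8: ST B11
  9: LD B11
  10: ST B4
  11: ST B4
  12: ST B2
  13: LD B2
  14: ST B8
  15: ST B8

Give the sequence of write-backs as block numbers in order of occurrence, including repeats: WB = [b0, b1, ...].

WB = [2, 6, 8, 10, 4]

0: W B8 → L0 miss [D]
1: R B5 → L1 miss [-]
2: W B2 → L2 miss [D]
3: W B6 → L2 miss wb→B2 [D]
4: W B10 → L2 miss wb→B6 [D]
5: R B5 → L1 hit [-]
6: R B4 → L0 miss wb→B8 [-]
7: W B1 → L1 miss [D]
8: W B11 → L3 miss [D]
9: R B11 → L3 hit [D]
10: W B4 → L0 hit [D]
11: W B4 → L0 hit [D]
12: W B2 → L2 miss wb→B10 [D]
13: R B2 → L2 hit [D]
14: W B8 → L0 miss wb→B4 [D]
15: W B8 → L0 hit [D]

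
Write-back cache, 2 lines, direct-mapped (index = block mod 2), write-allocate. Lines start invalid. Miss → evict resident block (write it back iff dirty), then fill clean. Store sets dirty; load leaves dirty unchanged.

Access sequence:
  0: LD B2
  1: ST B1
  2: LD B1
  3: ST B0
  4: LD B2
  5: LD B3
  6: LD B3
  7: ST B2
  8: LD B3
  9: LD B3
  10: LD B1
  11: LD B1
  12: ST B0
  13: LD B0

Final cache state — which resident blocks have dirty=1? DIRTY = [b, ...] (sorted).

DIRTY = [0]

0: R B2 -> L0 miss  d=-]
1: W B1 -> L1 miss  d=D]
2: R B1 -> L1 hit  d=D]
3: W B0 -> L0 miss  d=D]
4: R B2 -> L0 miss wb->B0  d=-]
5: R B3 -> L1 miss wb->B1  d=-]
6: R B3 -> L1 hit  d=-]
7: W B2 -> L0 hit  d=D]
8: R B3 -> L1 hit  d=-]
9: R B3 -> L1 hit  d=-]
10: R B1 -> L1 miss  d=-]
11: R B1 -> L1 hit  d=-]
12: W B0 -> L0 miss wb->B2  d=D]
13: R B0 -> L0 hit  d=D]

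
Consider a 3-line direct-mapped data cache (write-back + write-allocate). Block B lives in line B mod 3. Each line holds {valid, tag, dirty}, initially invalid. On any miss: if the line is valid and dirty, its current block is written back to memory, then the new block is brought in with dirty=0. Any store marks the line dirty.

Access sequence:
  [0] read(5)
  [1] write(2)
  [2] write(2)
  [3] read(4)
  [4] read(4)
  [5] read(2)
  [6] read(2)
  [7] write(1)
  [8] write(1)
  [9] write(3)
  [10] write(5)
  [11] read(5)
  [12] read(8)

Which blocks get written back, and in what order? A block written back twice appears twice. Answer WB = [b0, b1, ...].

WB = [2, 5]

0: R B5 → L2 miss [-]
1: W B2 → L2 miss [D]
2: W B2 → L2 hit [D]
3: R B4 → L1 miss [-]
4: R B4 → L1 hit [-]
5: R B2 → L2 hit [D]
6: R B2 → L2 hit [D]
7: W B1 → L1 miss [D]
8: W B1 → L1 hit [D]
9: W B3 → L0 miss [D]
10: W B5 → L2 miss wb→B2 [D]
11: R B5 → L2 hit [D]
12: R B8 → L2 miss wb→B5 [-]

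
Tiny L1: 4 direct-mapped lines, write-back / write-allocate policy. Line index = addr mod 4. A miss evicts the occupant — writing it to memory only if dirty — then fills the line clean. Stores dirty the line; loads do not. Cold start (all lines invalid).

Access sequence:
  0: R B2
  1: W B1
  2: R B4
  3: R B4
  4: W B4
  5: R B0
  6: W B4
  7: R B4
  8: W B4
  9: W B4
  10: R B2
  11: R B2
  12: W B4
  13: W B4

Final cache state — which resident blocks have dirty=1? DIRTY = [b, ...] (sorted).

0: R B2 → L2 miss [-]
1: W B1 → L1 miss [D]
2: R B4 → L0 miss [-]
3: R B4 → L0 hit [-]
4: W B4 → L0 hit [D]
5: R B0 → L0 miss wb→B4 [-]
6: W B4 → L0 miss [D]
7: R B4 → L0 hit [D]
8: W B4 → L0 hit [D]
9: W B4 → L0 hit [D]
10: R B2 → L2 hit [-]
11: R B2 → L2 hit [-]
12: W B4 → L0 hit [D]
13: W B4 → L0 hit [D]

DIRTY = [1, 4]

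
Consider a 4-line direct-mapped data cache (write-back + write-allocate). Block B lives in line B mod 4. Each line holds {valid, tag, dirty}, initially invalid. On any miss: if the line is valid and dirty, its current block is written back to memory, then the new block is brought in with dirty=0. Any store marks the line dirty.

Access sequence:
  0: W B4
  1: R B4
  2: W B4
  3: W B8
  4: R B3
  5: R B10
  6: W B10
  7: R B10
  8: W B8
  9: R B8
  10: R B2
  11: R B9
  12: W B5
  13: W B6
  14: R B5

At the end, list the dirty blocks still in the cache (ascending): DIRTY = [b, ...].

  0 | W B4 → L0 miss [D]
  1 | R B4 → L0 hit [D]
  2 | W B4 → L0 hit [D]
  3 | W B8 → L0 miss wb→B4 [D]
  4 | R B3 → L3 miss [-]
  5 | R B10 → L2 miss [-]
  6 | W B10 → L2 hit [D]
  7 | R B10 → L2 hit [D]
  8 | W B8 → L0 hit [D]
  9 | R B8 → L0 hit [D]
  10 | R B2 → L2 miss wb→B10 [-]
  11 | R B9 → L1 miss [-]
  12 | W B5 → L1 miss [D]
  13 | W B6 → L2 miss [D]
  14 | R B5 → L1 hit [D]

DIRTY = [5, 6, 8]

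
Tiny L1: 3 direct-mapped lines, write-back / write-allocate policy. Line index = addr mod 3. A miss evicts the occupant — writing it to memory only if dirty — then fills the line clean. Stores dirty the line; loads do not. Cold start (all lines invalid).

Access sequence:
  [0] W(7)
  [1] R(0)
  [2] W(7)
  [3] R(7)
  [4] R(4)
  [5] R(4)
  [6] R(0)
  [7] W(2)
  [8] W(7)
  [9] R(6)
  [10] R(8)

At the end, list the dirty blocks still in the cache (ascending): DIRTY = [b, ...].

0: W B7 → L1 miss [D]
1: R B0 → L0 miss [-]
2: W B7 → L1 hit [D]
3: R B7 → L1 hit [D]
4: R B4 → L1 miss wb→B7 [-]
5: R B4 → L1 hit [-]
6: R B0 → L0 hit [-]
7: W B2 → L2 miss [D]
8: W B7 → L1 miss [D]
9: R B6 → L0 miss [-]
10: R B8 → L2 miss wb→B2 [-]

DIRTY = [7]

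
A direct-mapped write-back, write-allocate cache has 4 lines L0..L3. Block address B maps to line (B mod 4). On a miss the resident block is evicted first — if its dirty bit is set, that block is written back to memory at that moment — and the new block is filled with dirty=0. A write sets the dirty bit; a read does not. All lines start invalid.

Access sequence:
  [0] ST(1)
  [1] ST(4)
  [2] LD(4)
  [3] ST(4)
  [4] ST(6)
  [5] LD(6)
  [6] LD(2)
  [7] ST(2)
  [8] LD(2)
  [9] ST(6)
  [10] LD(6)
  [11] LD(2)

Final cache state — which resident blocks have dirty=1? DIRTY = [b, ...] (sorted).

DIRTY = [1, 4]

0: W B1 -> L1 miss  d=D]
1: W B4 -> L0 miss  d=D]
2: R B4 -> L0 hit  d=D]
3: W B4 -> L0 hit  d=D]
4: W B6 -> L2 miss  d=D]
5: R B6 -> L2 hit  d=D]
6: R B2 -> L2 miss wb->B6  d=-]
7: W B2 -> L2 hit  d=D]
8: R B2 -> L2 hit  d=D]
9: W B6 -> L2 miss wb->B2  d=D]
10: R B6 -> L2 hit  d=D]
11: R B2 -> L2 miss wb->B6  d=-]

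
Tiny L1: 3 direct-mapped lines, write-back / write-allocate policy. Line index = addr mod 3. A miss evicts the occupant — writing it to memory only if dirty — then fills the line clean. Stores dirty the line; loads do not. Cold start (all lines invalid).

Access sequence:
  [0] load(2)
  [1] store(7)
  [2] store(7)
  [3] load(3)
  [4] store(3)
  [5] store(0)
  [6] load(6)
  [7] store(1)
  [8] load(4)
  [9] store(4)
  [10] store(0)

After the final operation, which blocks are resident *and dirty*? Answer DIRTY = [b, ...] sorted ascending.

0: R B2 → L2 miss [-]
1: W B7 → L1 miss [D]
2: W B7 → L1 hit [D]
3: R B3 → L0 miss [-]
4: W B3 → L0 hit [D]
5: W B0 → L0 miss wb→B3 [D]
6: R B6 → L0 miss wb→B0 [-]
7: W B1 → L1 miss wb→B7 [D]
8: R B4 → L1 miss wb→B1 [-]
9: W B4 → L1 hit [D]
10: W B0 → L0 miss [D]

DIRTY = [0, 4]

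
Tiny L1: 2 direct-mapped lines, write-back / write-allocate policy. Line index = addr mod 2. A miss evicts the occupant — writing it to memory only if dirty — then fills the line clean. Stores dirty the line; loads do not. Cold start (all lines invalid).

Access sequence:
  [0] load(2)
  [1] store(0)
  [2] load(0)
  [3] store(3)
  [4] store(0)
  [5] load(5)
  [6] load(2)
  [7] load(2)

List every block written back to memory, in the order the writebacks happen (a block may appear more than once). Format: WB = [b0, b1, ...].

0: R B2 → L0 miss [-]
1: W B0 → L0 miss [D]
2: R B0 → L0 hit [D]
3: W B3 → L1 miss [D]
4: W B0 → L0 hit [D]
5: R B5 → L1 miss wb→B3 [-]
6: R B2 → L0 miss wb→B0 [-]
7: R B2 → L0 hit [-]

WB = [3, 0]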